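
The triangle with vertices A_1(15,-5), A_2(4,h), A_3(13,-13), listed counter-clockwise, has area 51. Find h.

2

The doubled signed area Σ (x_i y_{i+1} − x_{i+1} y_i) is linear in h.
With h=0 it equals 98; the coefficient of h is 2 (from the two edges through A_2).
So 2·h + 98 = 2·51 = 102 ⇒ h = 2.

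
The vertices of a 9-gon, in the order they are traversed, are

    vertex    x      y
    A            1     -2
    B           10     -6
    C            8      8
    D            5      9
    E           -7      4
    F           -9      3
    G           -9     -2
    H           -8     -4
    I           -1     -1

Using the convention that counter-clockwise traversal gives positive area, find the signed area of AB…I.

Σ = (14) + (128) + (32) + (83) + (15) + (45) + (20) + (4) + (3) = 344
Signed area = Σ/2 = 172 (positive ⇒ counter-clockwise traversal).

172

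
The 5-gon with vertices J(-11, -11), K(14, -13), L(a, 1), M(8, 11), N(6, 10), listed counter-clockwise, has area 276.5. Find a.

8

The doubled signed area Σ (x_i y_{i+1} − x_{i+1} y_i) is linear in a.
With a=0 it equals 361; the coefficient of a is 24 (from the two edges through L).
So 24·a + 361 = 2·276.5 = 553 ⇒ a = 8.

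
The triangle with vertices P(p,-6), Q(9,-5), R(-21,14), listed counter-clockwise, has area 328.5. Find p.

Write out the shoelace sum; only the two edges meeting at P involve p:
2·Area = [((-21)·(-6) − p·14) + (p·(-5) − 9·(-6))] + 21
       = -19·p + 201 = 657
⇒ p = -24.

-24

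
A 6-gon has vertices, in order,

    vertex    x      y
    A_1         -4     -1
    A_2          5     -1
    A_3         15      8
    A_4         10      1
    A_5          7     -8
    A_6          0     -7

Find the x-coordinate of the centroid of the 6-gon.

742/165

Apply the shoelace formula. First the cross-terms c_i = x_i·y_{i+1} − x_{i+1}·y_i:
  9, 55, -65, -87, -49, -28  ⇒  2A = -165, A = -82.5.
Then Σ (x_i + x_{i+1})·c_i = -2226, so x̄ = -2226 / (6·(-82.5)) = 742/165.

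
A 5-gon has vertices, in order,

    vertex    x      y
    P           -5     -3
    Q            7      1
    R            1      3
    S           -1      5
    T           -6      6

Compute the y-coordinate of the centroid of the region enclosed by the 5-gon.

130/87

Apply the surveyor's formula. First the cross-terms c_i = x_i·y_{i+1} − x_{i+1}·y_i:
  16, 20, 8, 24, 48  ⇒  2A = 116, A = 58.
Then Σ (y_i + y_{i+1})·c_i = 520, so ȳ = 520 / (6·58) = 130/87.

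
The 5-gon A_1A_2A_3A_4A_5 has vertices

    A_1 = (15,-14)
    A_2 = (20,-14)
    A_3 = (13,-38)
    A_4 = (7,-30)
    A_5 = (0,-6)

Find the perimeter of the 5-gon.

82

|A_1A_2| = √((5)² + (0)²) = √25 = 5
|A_2A_3| = √((-7)² + (-24)²) = √625 = 25
|A_3A_4| = √((-6)² + (8)²) = √100 = 10
|A_4A_5| = √((-7)² + (24)²) = √625 = 25
|A_5A_1| = √((15)² + (-8)²) = √289 = 17
Perimeter = 5 + 25 + 10 + 25 + 17 = 82.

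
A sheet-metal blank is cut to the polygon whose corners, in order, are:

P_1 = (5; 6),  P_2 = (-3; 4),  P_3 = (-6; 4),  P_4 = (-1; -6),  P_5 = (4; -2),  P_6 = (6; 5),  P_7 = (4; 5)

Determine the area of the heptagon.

P_1→P_2: (5)(4) − (-3)(6) = 38
P_2→P_3: (-3)(4) − (-6)(4) = 12
P_3→P_4: (-6)(-6) − (-1)(4) = 40
P_4→P_5: (-1)(-2) − (4)(-6) = 26
P_5→P_6: (4)(5) − (6)(-2) = 32
P_6→P_7: (6)(5) − (4)(5) = 10
P_7→P_1: (4)(6) − (5)(5) = -1
Σ = 157
Area = |Σ|/2 = 78.5.

78.5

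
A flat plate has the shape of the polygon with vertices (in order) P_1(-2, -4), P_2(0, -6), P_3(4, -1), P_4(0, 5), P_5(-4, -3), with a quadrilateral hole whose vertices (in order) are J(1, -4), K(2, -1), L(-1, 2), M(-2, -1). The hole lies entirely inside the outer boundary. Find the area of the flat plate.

31

Outer boundary:
Apply the shoelace formula: 2A = Σ (x_i·y_{i+1} − x_{i+1}·y_i), indices taken mod 5.
Σ = (12) + (24) + (20) + (20) + (10) = 86
Area = |Σ|/2 = 43.
Hole:
Apply the surveyor's formula: 2A = Σ (x_i·y_{i+1} − x_{i+1}·y_i), indices taken mod 4.
J→K: (1)(-1) − (2)(-4) = 7
K→L: (2)(2) − (-1)(-1) = 3
L→M: (-1)(-1) − (-2)(2) = 5
M→J: (-2)(-4) − (1)(-1) = 9
Σ = 24
Area = |Σ|/2 = 12.
Net area = 43 − 12 = 31.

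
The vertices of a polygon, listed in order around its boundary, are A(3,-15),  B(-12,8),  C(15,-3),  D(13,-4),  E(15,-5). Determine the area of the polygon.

238

Apply the shoelace formula: 2A = Σ (x_i·y_{i+1} − x_{i+1}·y_i), indices taken mod 5.
Σ = (-156) + (-84) + (-21) + (-5) + (-210) = -476
Area = |Σ|/2 = 238.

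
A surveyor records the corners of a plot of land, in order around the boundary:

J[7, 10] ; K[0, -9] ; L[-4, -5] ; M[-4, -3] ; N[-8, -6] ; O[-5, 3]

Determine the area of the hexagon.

Apply the surveyor's formula: 2A = Σ (x_i·y_{i+1} − x_{i+1}·y_i), indices taken mod 6.
Σ = (-63) + (-36) + (-8) + (0) + (-54) + (-71) = -232
Area = |Σ|/2 = 116.

116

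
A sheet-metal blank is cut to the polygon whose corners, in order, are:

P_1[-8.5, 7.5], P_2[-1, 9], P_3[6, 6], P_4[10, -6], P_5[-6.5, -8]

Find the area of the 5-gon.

Apply the shoelace formula: 2A = Σ (x_i·y_{i+1} − x_{i+1}·y_i), indices taken mod 5.
Σ = (-69) + (-60) + (-96) + (-119) + (-116.75) = -460.75
Area = |Σ|/2 = 230.375.

230.375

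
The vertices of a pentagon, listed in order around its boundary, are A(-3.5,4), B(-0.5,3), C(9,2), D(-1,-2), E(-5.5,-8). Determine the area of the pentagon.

52.75

Σ = (-8.5) + (-28) + (-16) + (-3) + (-50) = -105.5
Area = |Σ|/2 = 52.75.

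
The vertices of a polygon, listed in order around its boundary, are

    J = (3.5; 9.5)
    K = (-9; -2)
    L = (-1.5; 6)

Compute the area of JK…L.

Apply the surveyor's formula: 2A = Σ (x_i·y_{i+1} − x_{i+1}·y_i), indices taken mod 3.
J→K: (3.5)(-2) − (-9)(9.5) = 78.5
K→L: (-9)(6) − (-1.5)(-2) = -57
L→J: (-1.5)(9.5) − (3.5)(6) = -35.25
Σ = -13.75
Area = |Σ|/2 = 6.875.

6.875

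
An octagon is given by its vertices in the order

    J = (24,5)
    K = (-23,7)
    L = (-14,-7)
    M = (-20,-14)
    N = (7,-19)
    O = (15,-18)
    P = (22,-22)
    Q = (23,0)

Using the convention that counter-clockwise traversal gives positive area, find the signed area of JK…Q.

961

Apply Gauss's area formula: 2A = Σ (x_i·y_{i+1} − x_{i+1}·y_i), indices taken mod 8.
Σ = (283) + (259) + (56) + (478) + (159) + (66) + (506) + (115) = 1922
Signed area = Σ/2 = 961 (positive ⇒ counter-clockwise traversal).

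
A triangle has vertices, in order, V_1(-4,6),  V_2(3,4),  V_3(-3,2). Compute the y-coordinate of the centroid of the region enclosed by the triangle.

Apply the shoelace (surveyor's) formula. First the cross-terms c_i = x_i·y_{i+1} − x_{i+1}·y_i:
  -34, 18, -10  ⇒  2A = -26, A = -13.
Then Σ (y_i + y_{i+1})·c_i = -312, so ȳ = -312 / (6·(-13)) = 4.

4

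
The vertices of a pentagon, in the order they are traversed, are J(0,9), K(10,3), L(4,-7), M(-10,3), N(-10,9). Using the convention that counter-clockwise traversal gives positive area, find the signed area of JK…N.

-190

Apply the shoelace formula: 2A = Σ (x_i·y_{i+1} − x_{i+1}·y_i), indices taken mod 5.
Σ = (-90) + (-82) + (-58) + (-60) + (-90) = -380
Signed area = Σ/2 = -190 (negative ⇒ clockwise traversal).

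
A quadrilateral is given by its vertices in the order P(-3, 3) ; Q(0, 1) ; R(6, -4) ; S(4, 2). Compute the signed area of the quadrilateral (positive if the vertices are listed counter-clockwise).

Apply the shoelace formula: 2A = Σ (x_i·y_{i+1} − x_{i+1}·y_i), indices taken mod 4.
Cross-terms: -3, -6, 28, 18  ⇒  Σ = 37
Signed area = Σ/2 = 18.5 (positive ⇒ counter-clockwise traversal).

18.5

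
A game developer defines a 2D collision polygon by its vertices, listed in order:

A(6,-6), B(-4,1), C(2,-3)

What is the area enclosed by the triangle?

1

A→B: (6)(1) − (-4)(-6) = -18
B→C: (-4)(-3) − (2)(1) = 10
C→A: (2)(-6) − (6)(-3) = 6
Σ = -2
Area = |Σ|/2 = 1.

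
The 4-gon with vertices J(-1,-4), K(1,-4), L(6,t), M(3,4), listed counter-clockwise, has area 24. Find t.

The doubled signed area Σ (x_i y_{i+1} − x_{i+1} y_i) is linear in t.
With t=0 it equals 48; the coefficient of t is -2 (from the two edges through L).
So -2·t + 48 = 2·24 = 48 ⇒ t = 0.

0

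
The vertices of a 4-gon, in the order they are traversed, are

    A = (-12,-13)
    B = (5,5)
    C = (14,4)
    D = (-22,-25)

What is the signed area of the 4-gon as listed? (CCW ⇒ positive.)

-160.5

Apply the shoelace (surveyor's) formula: 2A = Σ (x_i·y_{i+1} − x_{i+1}·y_i), indices taken mod 4.
Σ = (5) + (-50) + (-262) + (-14) = -321
Signed area = Σ/2 = -160.5 (negative ⇒ clockwise traversal).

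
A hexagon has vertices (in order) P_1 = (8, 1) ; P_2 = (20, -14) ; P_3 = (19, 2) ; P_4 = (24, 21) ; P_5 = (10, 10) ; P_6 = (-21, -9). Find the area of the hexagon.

363

Apply the shoelace (surveyor's) formula: 2A = Σ (x_i·y_{i+1} − x_{i+1}·y_i), indices taken mod 6.
Cross-terms: -132, 306, 351, 30, 120, 51  ⇒  Σ = 726
Area = |Σ|/2 = 363.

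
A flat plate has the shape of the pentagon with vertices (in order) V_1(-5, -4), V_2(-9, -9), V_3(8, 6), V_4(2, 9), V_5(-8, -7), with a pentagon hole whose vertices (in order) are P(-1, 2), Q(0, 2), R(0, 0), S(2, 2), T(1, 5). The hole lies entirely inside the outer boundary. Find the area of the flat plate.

Outer boundary:
Apply the shoelace formula: 2A = Σ (x_i·y_{i+1} − x_{i+1}·y_i), indices taken mod 5.
Cross-terms: 9, 18, 60, 58, -3  ⇒  Σ = 142
Area = |Σ|/2 = 71.
Hole:
P→Q: (-1)(2) − (0)(2) = -2
Q→R: (0)(0) − (0)(2) = 0
R→S: (0)(2) − (2)(0) = 0
S→T: (2)(5) − (1)(2) = 8
T→P: (1)(2) − (-1)(5) = 7
Σ = 13
Area = |Σ|/2 = 6.5.
Net area = 71 − 6.5 = 64.5.

64.5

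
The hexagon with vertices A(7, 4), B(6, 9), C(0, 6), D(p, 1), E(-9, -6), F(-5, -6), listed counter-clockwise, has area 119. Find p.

-9

The doubled signed area Σ (x_i y_{i+1} − x_{i+1} y_i) is linear in p.
With p=0 it equals 130; the coefficient of p is -12 (from the two edges through D).
So -12·p + 130 = 2·119 = 238 ⇒ p = -9.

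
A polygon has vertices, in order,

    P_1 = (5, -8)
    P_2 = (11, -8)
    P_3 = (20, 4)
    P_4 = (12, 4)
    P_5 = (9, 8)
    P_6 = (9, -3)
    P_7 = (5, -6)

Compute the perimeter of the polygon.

52

|P_1P_2| = √((6)² + (0)²) = √36 = 6
|P_2P_3| = √((9)² + (12)²) = √225 = 15
|P_3P_4| = √((-8)² + (0)²) = √64 = 8
|P_4P_5| = √((-3)² + (4)²) = √25 = 5
|P_5P_6| = √((0)² + (-11)²) = √121 = 11
|P_6P_7| = √((-4)² + (-3)²) = √25 = 5
|P_7P_1| = √((0)² + (-2)²) = √4 = 2
Perimeter = 6 + 15 + 8 + 5 + 11 + 5 + 2 = 52.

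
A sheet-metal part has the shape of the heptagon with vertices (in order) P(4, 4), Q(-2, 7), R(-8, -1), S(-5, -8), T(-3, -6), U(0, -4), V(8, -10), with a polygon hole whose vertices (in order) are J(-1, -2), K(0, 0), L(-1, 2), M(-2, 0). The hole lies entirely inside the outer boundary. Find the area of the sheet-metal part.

133.5

Outer boundary:
P→Q: (4)(7) − (-2)(4) = 36
Q→R: (-2)(-1) − (-8)(7) = 58
R→S: (-8)(-8) − (-5)(-1) = 59
S→T: (-5)(-6) − (-3)(-8) = 6
T→U: (-3)(-4) − (0)(-6) = 12
U→V: (0)(-10) − (8)(-4) = 32
V→P: (8)(4) − (4)(-10) = 72
Σ = 275
Area = |Σ|/2 = 137.5.
Hole:
Apply the shoelace formula: 2A = Σ (x_i·y_{i+1} − x_{i+1}·y_i), indices taken mod 4.
Cross-terms: 0, 0, 4, 4  ⇒  Σ = 8
Area = |Σ|/2 = 4.
Net area = 137.5 − 4 = 133.5.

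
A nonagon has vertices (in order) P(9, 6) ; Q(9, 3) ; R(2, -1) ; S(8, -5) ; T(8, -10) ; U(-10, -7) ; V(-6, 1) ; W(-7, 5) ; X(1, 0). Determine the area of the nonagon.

157

Apply the shoelace formula: 2A = Σ (x_i·y_{i+1} − x_{i+1}·y_i), indices taken mod 9.
Σ = (-27) + (-15) + (-2) + (-40) + (-156) + (-52) + (-23) + (-5) + (6) = -314
Area = |Σ|/2 = 157.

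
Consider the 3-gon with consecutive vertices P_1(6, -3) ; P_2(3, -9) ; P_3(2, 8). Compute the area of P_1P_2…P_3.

Σ = (-45) + (42) + (-54) = -57
Area = |Σ|/2 = 28.5.

28.5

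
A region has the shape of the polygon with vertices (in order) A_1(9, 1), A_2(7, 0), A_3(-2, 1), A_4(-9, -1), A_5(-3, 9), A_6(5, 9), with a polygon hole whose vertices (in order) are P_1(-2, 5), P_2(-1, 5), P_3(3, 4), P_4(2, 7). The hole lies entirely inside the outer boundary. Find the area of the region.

Outer boundary:
A_1→A_2: (9)(0) − (7)(1) = -7
A_2→A_3: (7)(1) − (-2)(0) = 7
A_3→A_4: (-2)(-1) − (-9)(1) = 11
A_4→A_5: (-9)(9) − (-3)(-1) = -84
A_5→A_6: (-3)(9) − (5)(9) = -72
A_6→A_1: (5)(1) − (9)(9) = -76
Σ = -221
Area = |Σ|/2 = 110.5.
Hole:
Apply the surveyor's formula: 2A = Σ (x_i·y_{i+1} − x_{i+1}·y_i), indices taken mod 4.
P_1→P_2: (-2)(5) − (-1)(5) = -5
P_2→P_3: (-1)(4) − (3)(5) = -19
P_3→P_4: (3)(7) − (2)(4) = 13
P_4→P_1: (2)(5) − (-2)(7) = 24
Σ = 13
Area = |Σ|/2 = 6.5.
Net area = 110.5 − 6.5 = 104.

104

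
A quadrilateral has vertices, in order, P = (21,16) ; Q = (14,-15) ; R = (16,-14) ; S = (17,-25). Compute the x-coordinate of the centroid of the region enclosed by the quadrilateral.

493/28

Apply the surveyor's formula. First the cross-terms c_i = x_i·y_{i+1} − x_{i+1}·y_i:
  -539, 44, -162, 797  ⇒  2A = 140, A = 70.
Then Σ (x_i + x_{i+1})·c_i = 7395, so x̄ = 7395 / (6·70) = 493/28.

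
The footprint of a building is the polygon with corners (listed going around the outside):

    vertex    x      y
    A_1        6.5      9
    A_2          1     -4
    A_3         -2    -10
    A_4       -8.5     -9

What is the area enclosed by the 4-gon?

Σ = (-35) + (-18) + (-67) + (-18) = -138
Area = |Σ|/2 = 69.

69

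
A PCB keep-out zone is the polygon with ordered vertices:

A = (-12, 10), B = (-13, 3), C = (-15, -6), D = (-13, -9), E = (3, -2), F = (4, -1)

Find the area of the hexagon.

180

Apply the shoelace formula: 2A = Σ (x_i·y_{i+1} − x_{i+1}·y_i), indices taken mod 6.
Σ = (94) + (123) + (57) + (53) + (5) + (28) = 360
Area = |Σ|/2 = 180.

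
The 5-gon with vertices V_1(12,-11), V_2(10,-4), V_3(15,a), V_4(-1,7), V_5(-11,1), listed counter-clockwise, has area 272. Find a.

The doubled signed area Σ (x_i y_{i+1} − x_{i+1} y_i) is linear in a.
With a=0 it equals 412; the coefficient of a is 11 (from the two edges through V_3).
So 11·a + 412 = 2·272 = 544 ⇒ a = 12.

12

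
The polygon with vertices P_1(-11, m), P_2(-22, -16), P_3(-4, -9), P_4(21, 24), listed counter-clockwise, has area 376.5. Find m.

Write out the shoelace sum; only the two edges meeting at P_1 involve m:
2·Area = [(21·m − (-11)·24) + ((-11)·(-16) − (-22)·m)] + 227
       = 43·m + 667 = 753
⇒ m = 2.

2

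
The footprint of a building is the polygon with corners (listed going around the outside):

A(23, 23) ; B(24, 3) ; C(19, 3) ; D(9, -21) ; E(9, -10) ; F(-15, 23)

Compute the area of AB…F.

Apply Gauss's area formula: 2A = Σ (x_i·y_{i+1} − x_{i+1}·y_i), indices taken mod 6.
Cross-terms: -483, 15, -426, 99, 57, -874  ⇒  Σ = -1612
Area = |Σ|/2 = 806.

806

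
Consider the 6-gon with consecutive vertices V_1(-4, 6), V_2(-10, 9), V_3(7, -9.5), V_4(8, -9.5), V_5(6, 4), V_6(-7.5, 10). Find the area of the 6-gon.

119.75

Apply Gauss's area formula: 2A = Σ (x_i·y_{i+1} − x_{i+1}·y_i), indices taken mod 6.
Σ = (24) + (32) + (9.5) + (89) + (90) + (-5) = 239.5
Area = |Σ|/2 = 119.75.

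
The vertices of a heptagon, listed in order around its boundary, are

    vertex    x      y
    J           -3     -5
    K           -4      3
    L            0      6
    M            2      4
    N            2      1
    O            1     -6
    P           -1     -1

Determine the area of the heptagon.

44.5

Apply the surveyor's formula: 2A = Σ (x_i·y_{i+1} − x_{i+1}·y_i), indices taken mod 7.
Σ = (-29) + (-24) + (-12) + (-6) + (-13) + (-7) + (2) = -89
Area = |Σ|/2 = 44.5.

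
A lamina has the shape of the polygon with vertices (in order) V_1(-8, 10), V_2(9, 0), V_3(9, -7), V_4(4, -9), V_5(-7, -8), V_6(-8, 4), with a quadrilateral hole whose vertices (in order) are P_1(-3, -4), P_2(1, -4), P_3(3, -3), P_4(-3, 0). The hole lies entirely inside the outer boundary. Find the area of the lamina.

Outer boundary:
Cross-terms: -90, -63, -53, -95, -92, -48  ⇒  Σ = -441
Area = |Σ|/2 = 220.5.
Hole:
Apply the shoelace (surveyor's) formula: 2A = Σ (x_i·y_{i+1} − x_{i+1}·y_i), indices taken mod 4.
Σ = (16) + (9) + (-9) + (12) = 28
Area = |Σ|/2 = 14.
Net area = 220.5 − 14 = 206.5.

206.5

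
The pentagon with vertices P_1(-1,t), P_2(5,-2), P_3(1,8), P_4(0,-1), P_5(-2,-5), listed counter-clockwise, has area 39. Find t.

The doubled signed area Σ (x_i y_{i+1} − x_{i+1} y_i) is linear in t.
With t=0 it equals 36; the coefficient of t is -7 (from the two edges through P_1).
So -7·t + 36 = 2·39 = 78 ⇒ t = -6.

-6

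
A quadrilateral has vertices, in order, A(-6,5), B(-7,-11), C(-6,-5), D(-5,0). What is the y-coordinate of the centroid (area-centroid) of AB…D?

-11/6

Apply the surveyor's formula. First the cross-terms c_i = x_i·y_{i+1} − x_{i+1}·y_i:
  101, -31, -25, -25  ⇒  2A = 20, A = 10.
Then Σ (y_i + y_{i+1})·c_i = -110, so ȳ = -110 / (6·10) = -11/6.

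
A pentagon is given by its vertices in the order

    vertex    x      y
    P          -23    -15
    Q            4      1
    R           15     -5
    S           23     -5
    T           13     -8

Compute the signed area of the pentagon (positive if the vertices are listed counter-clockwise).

Apply the surveyor's formula: 2A = Σ (x_i·y_{i+1} − x_{i+1}·y_i), indices taken mod 5.
P→Q: (-23)(1) − (4)(-15) = 37
Q→R: (4)(-5) − (15)(1) = -35
R→S: (15)(-5) − (23)(-5) = 40
S→T: (23)(-8) − (13)(-5) = -119
T→P: (13)(-15) − (-23)(-8) = -379
Σ = -456
Signed area = Σ/2 = -228 (negative ⇒ clockwise traversal).

-228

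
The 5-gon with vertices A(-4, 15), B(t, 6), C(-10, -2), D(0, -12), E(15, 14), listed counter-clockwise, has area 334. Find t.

Write out the shoelace sum; only the two edges meeting at B involve t:
2·Area = [((-4)·6 − t·15) + (t·(-2) − (-10)·6)] + 581
       = -17·t + 617 = 668
⇒ t = -3.

-3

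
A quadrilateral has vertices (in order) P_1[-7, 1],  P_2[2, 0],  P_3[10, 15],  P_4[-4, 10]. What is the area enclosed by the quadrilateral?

Apply the shoelace (surveyor's) formula: 2A = Σ (x_i·y_{i+1} − x_{i+1}·y_i), indices taken mod 4.
P_1→P_2: (-7)(0) − (2)(1) = -2
P_2→P_3: (2)(15) − (10)(0) = 30
P_3→P_4: (10)(10) − (-4)(15) = 160
P_4→P_1: (-4)(1) − (-7)(10) = 66
Σ = 254
Area = |Σ|/2 = 127.

127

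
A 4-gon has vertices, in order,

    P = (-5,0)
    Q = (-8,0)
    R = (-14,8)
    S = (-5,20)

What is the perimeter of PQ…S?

48

|PQ| = √((-3)² + (0)²) = √9 = 3
|QR| = √((-6)² + (8)²) = √100 = 10
|RS| = √((9)² + (12)²) = √225 = 15
|SP| = √((0)² + (-20)²) = √400 = 20
Perimeter = 3 + 10 + 15 + 20 = 48.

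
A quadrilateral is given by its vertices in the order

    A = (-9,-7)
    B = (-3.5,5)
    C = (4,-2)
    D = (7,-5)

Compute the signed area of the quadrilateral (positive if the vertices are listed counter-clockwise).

-91.25

Σ = (-69.5) + (-13) + (-6) + (-94) = -182.5
Signed area = Σ/2 = -91.25 (negative ⇒ clockwise traversal).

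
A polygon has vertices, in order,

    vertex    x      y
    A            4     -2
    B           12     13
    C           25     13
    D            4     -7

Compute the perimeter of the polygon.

64

|AB| = √((8)² + (15)²) = √289 = 17
|BC| = √((13)² + (0)²) = √169 = 13
|CD| = √((-21)² + (-20)²) = √841 = 29
|DA| = √((0)² + (5)²) = √25 = 5
Perimeter = 17 + 13 + 29 + 5 = 64.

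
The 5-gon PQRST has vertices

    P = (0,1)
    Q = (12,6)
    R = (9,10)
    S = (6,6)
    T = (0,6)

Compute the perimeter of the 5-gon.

34

|PQ| = √((12)² + (5)²) = √169 = 13
|QR| = √((-3)² + (4)²) = √25 = 5
|RS| = √((-3)² + (-4)²) = √25 = 5
|ST| = √((-6)² + (0)²) = √36 = 6
|TP| = √((0)² + (-5)²) = √25 = 5
Perimeter = 13 + 5 + 5 + 6 + 5 = 34.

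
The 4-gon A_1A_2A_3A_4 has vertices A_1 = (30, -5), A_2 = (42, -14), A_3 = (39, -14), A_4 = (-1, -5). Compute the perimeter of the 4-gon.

|A_1A_2| = √((12)² + (-9)²) = √225 = 15
|A_2A_3| = √((-3)² + (0)²) = √9 = 3
|A_3A_4| = √((-40)² + (9)²) = √1681 = 41
|A_4A_1| = √((31)² + (0)²) = √961 = 31
Perimeter = 15 + 3 + 41 + 31 = 90.

90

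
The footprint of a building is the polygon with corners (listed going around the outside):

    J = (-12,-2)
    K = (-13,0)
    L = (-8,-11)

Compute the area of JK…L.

0.5

Apply the surveyor's formula: 2A = Σ (x_i·y_{i+1} − x_{i+1}·y_i), indices taken mod 3.
Σ = (-26) + (143) + (-116) = 1
Area = |Σ|/2 = 0.5.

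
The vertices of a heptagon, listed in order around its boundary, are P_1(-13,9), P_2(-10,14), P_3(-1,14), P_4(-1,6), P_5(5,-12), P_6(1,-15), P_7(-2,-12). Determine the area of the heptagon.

Apply the surveyor's formula: 2A = Σ (x_i·y_{i+1} − x_{i+1}·y_i), indices taken mod 7.
Σ = (-92) + (-126) + (8) + (-18) + (-63) + (-42) + (-174) = -507
Area = |Σ|/2 = 253.5.

253.5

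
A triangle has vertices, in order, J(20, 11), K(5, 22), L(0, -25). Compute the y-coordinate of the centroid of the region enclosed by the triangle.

8/3

Apply Gauss's area formula. First the cross-terms c_i = x_i·y_{i+1} − x_{i+1}·y_i:
  385, -125, 500  ⇒  2A = 760, A = 380.
Then Σ (y_i + y_{i+1})·c_i = 6080, so ȳ = 6080 / (6·380) = 8/3.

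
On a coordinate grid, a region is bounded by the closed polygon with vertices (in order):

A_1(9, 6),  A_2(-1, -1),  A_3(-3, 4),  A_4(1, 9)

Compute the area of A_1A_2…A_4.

Σ = (-3) + (-7) + (-31) + (-75) = -116
Area = |Σ|/2 = 58.

58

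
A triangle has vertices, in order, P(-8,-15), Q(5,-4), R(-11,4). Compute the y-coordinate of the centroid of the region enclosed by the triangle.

Apply the shoelace formula. First the cross-terms c_i = x_i·y_{i+1} − x_{i+1}·y_i:
  107, -24, 197  ⇒  2A = 280, A = 140.
Then Σ (y_i + y_{i+1})·c_i = -4200, so ȳ = -4200 / (6·140) = -5.

-5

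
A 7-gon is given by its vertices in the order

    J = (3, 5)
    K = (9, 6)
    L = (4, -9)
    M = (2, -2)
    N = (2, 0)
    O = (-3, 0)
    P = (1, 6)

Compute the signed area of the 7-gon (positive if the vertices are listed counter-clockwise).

-74.5

Apply the surveyor's formula: 2A = Σ (x_i·y_{i+1} − x_{i+1}·y_i), indices taken mod 7.
Σ = (-27) + (-105) + (10) + (4) + (0) + (-18) + (-13) = -149
Signed area = Σ/2 = -74.5 (negative ⇒ clockwise traversal).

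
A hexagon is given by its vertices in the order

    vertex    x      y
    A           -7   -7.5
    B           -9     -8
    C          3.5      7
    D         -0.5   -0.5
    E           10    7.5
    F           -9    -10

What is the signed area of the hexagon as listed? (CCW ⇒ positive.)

-39.25

Apply the shoelace (surveyor's) formula: 2A = Σ (x_i·y_{i+1} − x_{i+1}·y_i), indices taken mod 6.
A→B: (-7)(-8) − (-9)(-7.5) = -11.5
B→C: (-9)(7) − (3.5)(-8) = -35
C→D: (3.5)(-0.5) − (-0.5)(7) = 1.75
D→E: (-0.5)(7.5) − (10)(-0.5) = 1.25
E→F: (10)(-10) − (-9)(7.5) = -32.5
F→A: (-9)(-7.5) − (-7)(-10) = -2.5
Σ = -78.5
Signed area = Σ/2 = -39.25 (negative ⇒ clockwise traversal).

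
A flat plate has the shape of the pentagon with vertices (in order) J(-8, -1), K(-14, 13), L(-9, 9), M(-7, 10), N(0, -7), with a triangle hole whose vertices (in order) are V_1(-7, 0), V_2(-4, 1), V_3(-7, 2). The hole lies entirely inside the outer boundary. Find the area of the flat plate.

Outer boundary:
Apply the shoelace (surveyor's) formula: 2A = Σ (x_i·y_{i+1} − x_{i+1}·y_i), indices taken mod 5.
J→K: (-8)(13) − (-14)(-1) = -118
K→L: (-14)(9) − (-9)(13) = -9
L→M: (-9)(10) − (-7)(9) = -27
M→N: (-7)(-7) − (0)(10) = 49
N→J: (0)(-1) − (-8)(-7) = -56
Σ = -161
Area = |Σ|/2 = 80.5.
Hole:
Apply the shoelace (surveyor's) formula: 2A = Σ (x_i·y_{i+1} − x_{i+1}·y_i), indices taken mod 3.
V_1→V_2: (-7)(1) − (-4)(0) = -7
V_2→V_3: (-4)(2) − (-7)(1) = -1
V_3→V_1: (-7)(0) − (-7)(2) = 14
Σ = 6
Area = |Σ|/2 = 3.
Net area = 80.5 − 3 = 77.5.

77.5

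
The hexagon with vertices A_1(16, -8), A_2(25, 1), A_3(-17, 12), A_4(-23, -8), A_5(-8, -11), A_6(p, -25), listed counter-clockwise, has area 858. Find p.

-6

Write out the shoelace sum; only the two edges meeting at A_6 involve p:
2·Area = [((-8)·(-25) − p·(-11)) + (p·(-8) − 16·(-25))] + 1134
       = 3·p + 1734 = 1716
⇒ p = -6.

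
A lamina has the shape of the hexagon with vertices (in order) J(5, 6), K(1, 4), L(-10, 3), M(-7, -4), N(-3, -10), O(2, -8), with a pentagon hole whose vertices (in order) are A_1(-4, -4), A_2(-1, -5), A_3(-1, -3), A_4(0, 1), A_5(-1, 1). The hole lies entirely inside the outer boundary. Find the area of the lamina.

125

Outer boundary:
Apply the surveyor's formula: 2A = Σ (x_i·y_{i+1} − x_{i+1}·y_i), indices taken mod 6.
Cross-terms: 14, 43, 61, 58, 44, 52  ⇒  Σ = 272
Area = |Σ|/2 = 136.
Hole:
Apply the shoelace formula: 2A = Σ (x_i·y_{i+1} − x_{i+1}·y_i), indices taken mod 5.
Σ = (16) + (-2) + (-1) + (1) + (8) = 22
Area = |Σ|/2 = 11.
Net area = 136 − 11 = 125.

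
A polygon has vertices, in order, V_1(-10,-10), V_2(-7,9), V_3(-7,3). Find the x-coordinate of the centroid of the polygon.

Apply the surveyor's formula. First the cross-terms c_i = x_i·y_{i+1} − x_{i+1}·y_i:
  -160, 42, 100  ⇒  2A = -18, A = -9.
Then Σ (x_i + x_{i+1})·c_i = 432, so x̄ = 432 / (6·(-9)) = -8.

-8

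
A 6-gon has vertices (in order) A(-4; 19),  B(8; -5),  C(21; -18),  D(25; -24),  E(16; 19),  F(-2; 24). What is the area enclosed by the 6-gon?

Apply Gauss's area formula: 2A = Σ (x_i·y_{i+1} − x_{i+1}·y_i), indices taken mod 6.
Cross-terms: -132, -39, -54, 859, 422, 58  ⇒  Σ = 1114
Area = |Σ|/2 = 557.

557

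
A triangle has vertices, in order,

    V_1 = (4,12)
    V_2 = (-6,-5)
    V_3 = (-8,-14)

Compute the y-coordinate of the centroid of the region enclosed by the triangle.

Apply the shoelace formula. First the cross-terms c_i = x_i·y_{i+1} − x_{i+1}·y_i:
  52, 44, -40  ⇒  2A = 56, A = 28.
Then Σ (y_i + y_{i+1})·c_i = -392, so ȳ = -392 / (6·28) = -7/3.

-7/3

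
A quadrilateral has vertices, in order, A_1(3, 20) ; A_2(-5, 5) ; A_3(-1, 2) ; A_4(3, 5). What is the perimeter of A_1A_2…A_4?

42

|A_1A_2| = √((-8)² + (-15)²) = √289 = 17
|A_2A_3| = √((4)² + (-3)²) = √25 = 5
|A_3A_4| = √((4)² + (3)²) = √25 = 5
|A_4A_1| = √((0)² + (15)²) = √225 = 15
Perimeter = 17 + 5 + 5 + 15 = 42.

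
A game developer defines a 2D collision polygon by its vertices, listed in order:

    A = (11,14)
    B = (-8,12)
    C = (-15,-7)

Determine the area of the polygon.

173.5

Σ = (244) + (236) + (-133) = 347
Area = |Σ|/2 = 173.5.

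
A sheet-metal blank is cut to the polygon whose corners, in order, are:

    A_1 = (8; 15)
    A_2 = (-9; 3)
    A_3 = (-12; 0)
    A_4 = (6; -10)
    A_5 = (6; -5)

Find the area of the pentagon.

237.5

Apply the shoelace (surveyor's) formula: 2A = Σ (x_i·y_{i+1} − x_{i+1}·y_i), indices taken mod 5.
Σ = (159) + (36) + (120) + (30) + (130) = 475
Area = |Σ|/2 = 237.5.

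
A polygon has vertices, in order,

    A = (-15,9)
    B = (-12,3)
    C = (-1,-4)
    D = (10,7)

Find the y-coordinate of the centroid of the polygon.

Apply the shoelace (surveyor's) formula. First the cross-terms c_i = x_i·y_{i+1} − x_{i+1}·y_i:
  63, 51, 33, 195  ⇒  2A = 342, A = 171.
Then Σ (y_i + y_{i+1})·c_i = 3924, so ȳ = 3924 / (6·171) = 218/57.

218/57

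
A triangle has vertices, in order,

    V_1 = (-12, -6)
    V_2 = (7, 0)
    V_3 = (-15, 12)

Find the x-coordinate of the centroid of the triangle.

-20/3

Apply the shoelace (surveyor's) formula. First the cross-terms c_i = x_i·y_{i+1} − x_{i+1}·y_i:
  42, 84, 234  ⇒  2A = 360, A = 180.
Then Σ (x_i + x_{i+1})·c_i = -7200, so x̄ = -7200 / (6·180) = -20/3.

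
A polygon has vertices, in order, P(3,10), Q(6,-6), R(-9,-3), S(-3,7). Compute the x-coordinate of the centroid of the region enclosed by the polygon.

-6/13

Apply Gauss's area formula. First the cross-terms c_i = x_i·y_{i+1} − x_{i+1}·y_i:
  -78, -72, -72, -51  ⇒  2A = -273, A = -136.5.
Then Σ (x_i + x_{i+1})·c_i = 378, so x̄ = 378 / (6·(-136.5)) = -6/13.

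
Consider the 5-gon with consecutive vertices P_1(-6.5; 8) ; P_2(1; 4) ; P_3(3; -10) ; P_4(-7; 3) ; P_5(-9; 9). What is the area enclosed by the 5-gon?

83.25

Cross-terms: -34, -22, -61, -36, -13.5  ⇒  Σ = -166.5
Area = |Σ|/2 = 83.25.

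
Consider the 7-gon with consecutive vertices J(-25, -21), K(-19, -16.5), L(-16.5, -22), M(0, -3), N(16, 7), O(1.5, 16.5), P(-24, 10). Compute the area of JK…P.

837.625

Cross-terms: 13.5, 145.75, 49.5, 48, 253.5, 411, 754  ⇒  Σ = 1675.25
Area = |Σ|/2 = 837.625.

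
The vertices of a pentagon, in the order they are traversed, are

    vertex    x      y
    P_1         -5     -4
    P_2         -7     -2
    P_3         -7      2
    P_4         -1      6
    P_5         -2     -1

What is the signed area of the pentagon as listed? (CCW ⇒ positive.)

Apply the shoelace formula: 2A = Σ (x_i·y_{i+1} − x_{i+1}·y_i), indices taken mod 5.
Cross-terms: -18, -28, -40, 13, 3  ⇒  Σ = -70
Signed area = Σ/2 = -35 (negative ⇒ clockwise traversal).

-35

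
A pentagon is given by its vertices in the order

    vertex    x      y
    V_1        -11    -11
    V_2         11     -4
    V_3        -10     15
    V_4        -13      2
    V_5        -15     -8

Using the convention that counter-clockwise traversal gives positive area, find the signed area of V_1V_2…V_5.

Cross-terms: 165, 125, 175, 134, 77  ⇒  Σ = 676
Signed area = Σ/2 = 338 (positive ⇒ counter-clockwise traversal).

338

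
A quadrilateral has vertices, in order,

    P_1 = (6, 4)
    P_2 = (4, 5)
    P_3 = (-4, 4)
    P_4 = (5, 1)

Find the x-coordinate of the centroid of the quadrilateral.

Apply the shoelace (surveyor's) formula. First the cross-terms c_i = x_i·y_{i+1} − x_{i+1}·y_i:
  14, 36, -24, 14  ⇒  2A = 40, A = 20.
Then Σ (x_i + x_{i+1})·c_i = 270, so x̄ = 270 / (6·20) = 2.25.

2.25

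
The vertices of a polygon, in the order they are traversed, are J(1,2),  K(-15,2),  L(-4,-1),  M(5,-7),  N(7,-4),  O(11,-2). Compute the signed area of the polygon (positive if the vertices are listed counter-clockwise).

Cross-terms: 32, 23, 33, 29, 30, 24  ⇒  Σ = 171
Signed area = Σ/2 = 85.5 (positive ⇒ counter-clockwise traversal).

85.5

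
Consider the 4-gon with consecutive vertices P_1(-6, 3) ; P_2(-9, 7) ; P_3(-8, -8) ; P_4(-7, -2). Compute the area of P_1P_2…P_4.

20

Σ = (-15) + (128) + (-40) + (-33) = 40
Area = |Σ|/2 = 20.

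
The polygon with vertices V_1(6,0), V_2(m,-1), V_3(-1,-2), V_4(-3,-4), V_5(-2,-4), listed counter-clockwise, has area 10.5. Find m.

-1

The doubled signed area Σ (x_i y_{i+1} − x_{i+1} y_i) is linear in m.
With m=0 it equals 19; the coefficient of m is -2 (from the two edges through V_2).
So -2·m + 19 = 2·10.5 = 21 ⇒ m = -1.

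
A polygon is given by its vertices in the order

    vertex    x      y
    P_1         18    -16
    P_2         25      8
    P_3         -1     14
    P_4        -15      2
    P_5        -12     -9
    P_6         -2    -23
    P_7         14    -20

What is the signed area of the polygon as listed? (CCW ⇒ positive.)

Apply the surveyor's formula: 2A = Σ (x_i·y_{i+1} − x_{i+1}·y_i), indices taken mod 7.
Σ = (544) + (358) + (208) + (159) + (258) + (362) + (136) = 2025
Signed area = Σ/2 = 1012.5 (positive ⇒ counter-clockwise traversal).

1012.5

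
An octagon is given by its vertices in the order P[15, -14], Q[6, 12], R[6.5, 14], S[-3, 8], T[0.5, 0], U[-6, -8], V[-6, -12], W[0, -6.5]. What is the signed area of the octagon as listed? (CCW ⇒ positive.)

Cross-terms: 264, 6, 94, -4, -4, 24, 39, 97.5  ⇒  Σ = 516.5
Signed area = Σ/2 = 258.25 (positive ⇒ counter-clockwise traversal).

258.25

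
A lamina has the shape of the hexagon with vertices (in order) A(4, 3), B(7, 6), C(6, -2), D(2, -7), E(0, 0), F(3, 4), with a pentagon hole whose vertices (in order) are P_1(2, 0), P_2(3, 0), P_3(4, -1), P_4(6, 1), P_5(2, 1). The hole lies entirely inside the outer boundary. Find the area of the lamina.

Outer boundary:
Σ = (3) + (-50) + (-38) + (0) + (0) + (-7) = -92
Area = |Σ|/2 = 46.
Hole:
Apply the shoelace (surveyor's) formula: 2A = Σ (x_i·y_{i+1} − x_{i+1}·y_i), indices taken mod 5.
Σ = (0) + (-3) + (10) + (4) + (-2) = 9
Area = |Σ|/2 = 4.5.
Net area = 46 − 4.5 = 41.5.

41.5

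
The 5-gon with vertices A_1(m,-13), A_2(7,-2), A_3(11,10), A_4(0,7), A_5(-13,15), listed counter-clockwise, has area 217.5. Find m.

The doubled signed area Σ (x_i y_{i+1} − x_{i+1} y_i) is linear in m.
With m=0 it equals 520; the coefficient of m is -17 (from the two edges through A_1).
So -17·m + 520 = 2·217.5 = 435 ⇒ m = 5.

5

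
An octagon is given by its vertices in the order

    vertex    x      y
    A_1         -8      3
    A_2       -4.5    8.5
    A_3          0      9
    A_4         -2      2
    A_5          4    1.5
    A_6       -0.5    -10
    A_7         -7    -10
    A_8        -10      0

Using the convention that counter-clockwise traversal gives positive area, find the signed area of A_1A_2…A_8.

-161.125

Apply the shoelace formula: 2A = Σ (x_i·y_{i+1} − x_{i+1}·y_i), indices taken mod 8.
A_1→A_2: (-8)(8.5) − (-4.5)(3) = -54.5
A_2→A_3: (-4.5)(9) − (0)(8.5) = -40.5
A_3→A_4: (0)(2) − (-2)(9) = 18
A_4→A_5: (-2)(1.5) − (4)(2) = -11
A_5→A_6: (4)(-10) − (-0.5)(1.5) = -39.25
A_6→A_7: (-0.5)(-10) − (-7)(-10) = -65
A_7→A_8: (-7)(0) − (-10)(-10) = -100
A_8→A_1: (-10)(3) − (-8)(0) = -30
Σ = -322.25
Signed area = Σ/2 = -161.125 (negative ⇒ clockwise traversal).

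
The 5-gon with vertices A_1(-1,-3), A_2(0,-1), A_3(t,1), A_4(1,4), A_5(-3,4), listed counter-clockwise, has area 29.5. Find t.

6

Write out the shoelace sum; only the two edges meeting at A_3 involve t:
2·Area = [(0·1 − t·(-1)) + (t·4 − 1·1)] + 30
       = 5·t + 29 = 59
⇒ t = 6.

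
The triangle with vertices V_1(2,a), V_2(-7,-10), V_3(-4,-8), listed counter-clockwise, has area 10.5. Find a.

3

The doubled signed area Σ (x_i y_{i+1} − x_{i+1} y_i) is linear in a.
With a=0 it equals 12; the coefficient of a is 3 (from the two edges through V_1).
So 3·a + 12 = 2·10.5 = 21 ⇒ a = 3.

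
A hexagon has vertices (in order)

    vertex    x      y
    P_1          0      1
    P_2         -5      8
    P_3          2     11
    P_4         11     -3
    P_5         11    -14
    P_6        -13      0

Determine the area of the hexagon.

254.5

Cross-terms: 5, -71, -127, -121, -182, -13  ⇒  Σ = -509
Area = |Σ|/2 = 254.5.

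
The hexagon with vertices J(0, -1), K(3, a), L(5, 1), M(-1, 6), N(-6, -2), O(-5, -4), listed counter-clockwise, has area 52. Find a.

Write out the shoelace sum; only the two edges meeting at K involve a:
2·Area = [(0·a − 3·(-1)) + (3·1 − 5·a)] + 88
       = -5·a + 94 = 104
⇒ a = -2.

-2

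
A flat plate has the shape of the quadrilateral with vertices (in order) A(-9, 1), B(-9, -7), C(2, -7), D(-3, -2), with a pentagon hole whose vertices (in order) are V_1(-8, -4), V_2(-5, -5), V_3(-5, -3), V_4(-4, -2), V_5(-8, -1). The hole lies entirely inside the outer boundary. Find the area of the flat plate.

Outer boundary:
Apply the shoelace (surveyor's) formula: 2A = Σ (x_i·y_{i+1} − x_{i+1}·y_i), indices taken mod 4.
Cross-terms: 72, 77, -25, -21  ⇒  Σ = 103
Area = |Σ|/2 = 51.5.
Hole:
Σ = (20) + (-10) + (-2) + (-12) + (24) = 20
Area = |Σ|/2 = 10.
Net area = 51.5 − 10 = 41.5.

41.5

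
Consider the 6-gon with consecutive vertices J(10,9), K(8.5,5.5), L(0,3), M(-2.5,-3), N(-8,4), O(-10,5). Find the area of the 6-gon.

J→K: (10)(5.5) − (8.5)(9) = -21.5
K→L: (8.5)(3) − (0)(5.5) = 25.5
L→M: (0)(-3) − (-2.5)(3) = 7.5
M→N: (-2.5)(4) − (-8)(-3) = -34
N→O: (-8)(5) − (-10)(4) = 0
O→J: (-10)(9) − (10)(5) = -140
Σ = -162.5
Area = |Σ|/2 = 81.25.

81.25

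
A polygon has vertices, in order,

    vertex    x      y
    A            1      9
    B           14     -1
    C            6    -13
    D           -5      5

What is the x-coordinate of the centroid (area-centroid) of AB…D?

Apply the shoelace (surveyor's) formula. First the cross-terms c_i = x_i·y_{i+1} − x_{i+1}·y_i:
  -127, -176, -35, -50  ⇒  2A = -388, A = -194.
Then Σ (x_i + x_{i+1})·c_i = -5260, so x̄ = -5260 / (6·(-194)) = 1315/291.

1315/291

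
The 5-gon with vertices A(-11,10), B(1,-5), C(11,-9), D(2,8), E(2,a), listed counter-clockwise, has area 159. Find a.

9

Write out the shoelace sum; only the two edges meeting at E involve a:
2·Area = [(2·a − 2·8) + (2·10 − (-11)·a)] + 197
       = 13·a + 201 = 318
⇒ a = 9.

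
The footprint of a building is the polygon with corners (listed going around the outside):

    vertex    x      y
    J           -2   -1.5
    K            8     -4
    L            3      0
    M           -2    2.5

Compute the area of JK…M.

Apply the surveyor's formula: 2A = Σ (x_i·y_{i+1} − x_{i+1}·y_i), indices taken mod 4.
J→K: (-2)(-4) − (8)(-1.5) = 20
K→L: (8)(0) − (3)(-4) = 12
L→M: (3)(2.5) − (-2)(0) = 7.5
M→J: (-2)(-1.5) − (-2)(2.5) = 8
Σ = 47.5
Area = |Σ|/2 = 23.75.

23.75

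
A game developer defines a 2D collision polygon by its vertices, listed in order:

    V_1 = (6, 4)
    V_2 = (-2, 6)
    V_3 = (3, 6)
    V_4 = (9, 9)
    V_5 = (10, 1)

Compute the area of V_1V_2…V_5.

Apply the shoelace formula: 2A = Σ (x_i·y_{i+1} − x_{i+1}·y_i), indices taken mod 5.
Σ = (44) + (-30) + (-27) + (-81) + (34) = -60
Area = |Σ|/2 = 30.

30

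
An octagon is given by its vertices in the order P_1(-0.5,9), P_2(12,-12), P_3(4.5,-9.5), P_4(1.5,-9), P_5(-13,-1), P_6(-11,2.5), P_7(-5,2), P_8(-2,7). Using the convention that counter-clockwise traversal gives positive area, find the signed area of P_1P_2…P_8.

Σ = (-102) + (-60) + (-26.25) + (-118.5) + (-43.5) + (-9.5) + (-31) + (-14.5) = -405.25
Signed area = Σ/2 = -202.625 (negative ⇒ clockwise traversal).

-202.625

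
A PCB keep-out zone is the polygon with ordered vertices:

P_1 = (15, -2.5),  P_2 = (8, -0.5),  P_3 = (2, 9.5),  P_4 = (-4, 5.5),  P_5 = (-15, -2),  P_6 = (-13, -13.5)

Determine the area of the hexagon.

320.25

Apply the shoelace (surveyor's) formula: 2A = Σ (x_i·y_{i+1} − x_{i+1}·y_i), indices taken mod 6.
Σ = (12.5) + (77) + (49) + (90.5) + (176.5) + (235) = 640.5
Area = |Σ|/2 = 320.25.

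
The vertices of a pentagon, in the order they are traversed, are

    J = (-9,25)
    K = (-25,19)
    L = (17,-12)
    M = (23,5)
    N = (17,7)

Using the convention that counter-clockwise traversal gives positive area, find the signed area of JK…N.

678

Apply the shoelace (surveyor's) formula: 2A = Σ (x_i·y_{i+1} − x_{i+1}·y_i), indices taken mod 5.
Σ = (454) + (-23) + (361) + (76) + (488) = 1356
Signed area = Σ/2 = 678 (positive ⇒ counter-clockwise traversal).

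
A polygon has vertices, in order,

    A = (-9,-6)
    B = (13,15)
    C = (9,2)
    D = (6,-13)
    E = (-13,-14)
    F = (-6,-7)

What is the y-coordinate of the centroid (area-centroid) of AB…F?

-761/213

Apply the shoelace (surveyor's) formula. First the cross-terms c_i = x_i·y_{i+1} − x_{i+1}·y_i:
  -57, -109, -129, -253, 7, -27  ⇒  2A = -568, A = -284.
Then Σ (y_i + y_{i+1})·c_i = 6088, so ȳ = 6088 / (6·(-284)) = -761/213.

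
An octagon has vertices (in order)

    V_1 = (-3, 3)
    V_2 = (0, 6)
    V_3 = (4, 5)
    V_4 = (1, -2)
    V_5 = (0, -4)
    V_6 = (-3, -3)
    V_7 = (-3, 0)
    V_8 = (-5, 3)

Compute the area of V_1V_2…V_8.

V_1→V_2: (-3)(6) − (0)(3) = -18
V_2→V_3: (0)(5) − (4)(6) = -24
V_3→V_4: (4)(-2) − (1)(5) = -13
V_4→V_5: (1)(-4) − (0)(-2) = -4
V_5→V_6: (0)(-3) − (-3)(-4) = -12
V_6→V_7: (-3)(0) − (-3)(-3) = -9
V_7→V_8: (-3)(3) − (-5)(0) = -9
V_8→V_1: (-5)(3) − (-3)(3) = -6
Σ = -95
Area = |Σ|/2 = 47.5.

47.5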